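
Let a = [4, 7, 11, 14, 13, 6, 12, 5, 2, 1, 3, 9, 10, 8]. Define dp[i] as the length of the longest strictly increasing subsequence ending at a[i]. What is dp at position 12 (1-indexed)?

dp[i] = 1 + max{dp[j] : j<i, a[j]<a[i]} (or 1 if no such j):
i:      1  2  3  4  5  6  7  8  9 10 11 12 13 14
a[i]:   4  7 11 14 13  6 12  5  2  1  3  9 10  8
dp:     1  2  3  4  4  2  4  2  1  1  2  3  4  3
At index 12 the value is 3.

3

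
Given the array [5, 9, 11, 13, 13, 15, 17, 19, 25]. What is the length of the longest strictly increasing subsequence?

Track the smallest tail for each achievable length (strict):
5 → extends → [5]
9 → extends → [5, 9]
11 → extends → [5, 9, 11]
13 → extends → [5, 9, 11, 13]
13 → already a tail → [5, 9, 11, 13]
15 → extends → [5, 9, 11, 13, 15]
17 → extends → [5, 9, 11, 13, 15, 17]
19 → extends → [5, 9, 11, 13, 15, 17, 19]
25 → extends → [5, 9, 11, 13, 15, 17, 19, 25]
Eight tails, so the longest strictly increasing subsequence has length 8 (e.g. 5, 9, 11, 13, 15, 17, 19, 25).

8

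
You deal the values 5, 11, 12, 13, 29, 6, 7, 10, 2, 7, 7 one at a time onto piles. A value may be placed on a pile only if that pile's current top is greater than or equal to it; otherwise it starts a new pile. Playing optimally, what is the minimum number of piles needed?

5

The minimum number of non-increasing subsequences covering a sequence equals the length of its longest strictly increasing subsequence.
LIS length is 5 (e.g. 5, 11, 12, 13, 29), so 5 piles are needed.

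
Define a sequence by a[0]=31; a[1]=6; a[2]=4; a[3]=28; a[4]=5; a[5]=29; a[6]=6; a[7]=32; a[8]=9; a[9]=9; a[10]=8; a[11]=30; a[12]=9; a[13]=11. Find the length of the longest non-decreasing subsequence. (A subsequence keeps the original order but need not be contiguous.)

7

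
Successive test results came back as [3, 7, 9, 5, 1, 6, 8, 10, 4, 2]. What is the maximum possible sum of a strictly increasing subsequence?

Let S[i] be the best sum of a strictly increasing subsequence ending at i:
i:      1  2  3  4  5  6  7  8  9 10
a[i]:   3  7  9  5  1  6  8 10  4  2
S:      3 10 19  8  1 14 22 32  7  3
Maximum is 32 (e.g. 3 + 5 + 6 + 8 + 10).

32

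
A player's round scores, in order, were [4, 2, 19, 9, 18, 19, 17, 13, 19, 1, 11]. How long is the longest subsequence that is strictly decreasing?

Negate each value so 'decreasing' becomes 'increasing', then run patience tails on the negated sequence:
-4 → extends → [-4]
-2 → extends → [-4, -2]
-19 → replaces -4 → [-19, -2]
-9 → replaces -2 → [-19, -9]
-18 → replaces -9 → [-19, -18]
-19 → already a tail → [-19, -18]
-17 → extends → [-19, -18, -17]
-13 → extends → [-19, -18, -17, -13]
-19 → already a tail → [-19, -18, -17, -13]
-1 → extends → [-19, -18, -17, -13, -1]
-11 → replaces -1 → [-19, -18, -17, -13, -11]
Five tails, so the longest strictly decreasing subsequence of the original has length 5.

5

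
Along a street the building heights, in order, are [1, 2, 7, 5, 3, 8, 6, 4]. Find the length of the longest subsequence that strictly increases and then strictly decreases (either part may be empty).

inc[i] = longest strictly increasing subsequence ending at i; dec[i] = longest strictly decreasing subsequence starting at i:
i:     1 2 3 4 5 6 7 8
a[i]:  1 2 7 5 3 8 6 4
inc:   1 2 3 3 3 4 4 4
dec:   1 1 3 2 1 3 2 1
Best peak at i=6 (value 8): inc=4, dec=3, length 4+3−1 = 6.

6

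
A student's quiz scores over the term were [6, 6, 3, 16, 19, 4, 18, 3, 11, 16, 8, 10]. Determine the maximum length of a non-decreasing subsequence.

4

Let dp[i] be the length of the longest such subsequence ending at index i:
i:      1  2  3  4  5  6  7  8  9 10 11 12
a[i]:   6  6  3 16 19  4 18  3 11 16  8 10
dp:     1  2  1  3  4  2  4  2  3  4  3  4
Maximum dp value is 4.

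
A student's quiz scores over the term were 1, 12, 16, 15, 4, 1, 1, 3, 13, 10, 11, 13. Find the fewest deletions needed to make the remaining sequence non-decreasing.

5

Fewest deletions = n − (longest non-decreasing subsequence).
i:      1  2  3  4  5  6  7  8  9 10 11 12
a[i]:   1 12 16 15  4  1  1  3 13 10 11 13
dp:     1  2  3  3  2  2  3  4  5  5  6  7
max dp = 7, so deletions = 12 − 7 = 5.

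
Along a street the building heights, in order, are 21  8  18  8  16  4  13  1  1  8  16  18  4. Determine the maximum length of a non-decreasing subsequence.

Let dp[i] be the length of the longest such subsequence ending at index i:
i:      1  2  3  4  5  6  7  8  9 10 11 12 13
a[i]:  21  8 18  8 16  4 13  1  1  8 16 18  4
dp:     1  1  2  2  3  1  3  1  2  3  4  5  3
Maximum dp value is 5.

5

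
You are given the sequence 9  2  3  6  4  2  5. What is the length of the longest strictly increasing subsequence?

4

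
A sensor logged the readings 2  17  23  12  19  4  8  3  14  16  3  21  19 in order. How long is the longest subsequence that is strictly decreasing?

4

Let dp[i] be the longest strictly decreasing subsequence ending at i:
i:      1  2  3  4  5  6  7  8  9 10 11 12 13
a[i]:   2 17 23 12 19  4  8  3 14 16  3 21 19
dp:     1  1  1  2  2  3  3  4  3  3  4  2  3
Maximum is 4.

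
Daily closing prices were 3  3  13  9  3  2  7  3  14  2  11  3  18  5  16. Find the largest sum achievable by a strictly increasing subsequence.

48

Let S[i] be the best sum of a strictly increasing subsequence ending at i:
i:      1  2  3  4  5  6  7  8  9 10 11 12 13 14 15
a[i]:   3  3 13  9  3  2  7  3 14  2 11  3 18  5 16
S:      3  3 16 12  3  2 10  5 30  2 23  5 48 10 46
Maximum is 48 (e.g. 3 + 13 + 14 + 18).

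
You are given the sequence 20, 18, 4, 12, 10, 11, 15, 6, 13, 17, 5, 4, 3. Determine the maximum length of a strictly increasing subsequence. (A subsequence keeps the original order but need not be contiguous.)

5

Let dp[i] be the length of the longest such subsequence ending at index i:
i:      1  2  3  4  5  6  7  8  9 10 11 12 13
a[i]:  20 18  4 12 10 11 15  6 13 17  5  4  3
dp:     1  1  1  2  2  3  4  2  4  5  2  1  1
Maximum dp value is 5.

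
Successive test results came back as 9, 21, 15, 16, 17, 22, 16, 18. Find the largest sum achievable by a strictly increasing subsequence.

79

Let S[i] be the best sum of a strictly increasing subsequence ending at i:
i:      1  2  3  4  5  6  7  8
a[i]:   9 21 15 16 17 22 16 18
S:      9 30 24 40 57 79 40 75
Maximum is 79 (e.g. 9 + 15 + 16 + 17 + 22).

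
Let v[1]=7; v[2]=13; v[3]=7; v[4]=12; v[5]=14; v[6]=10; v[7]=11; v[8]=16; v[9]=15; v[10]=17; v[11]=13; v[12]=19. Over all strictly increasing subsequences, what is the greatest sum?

Let S[i] be the best sum of a strictly increasing subsequence ending at i:
i:      1  2  3  4  5  6  7  8  9 10 11 12
v[i]:   7 13  7 12 14 10 11 16 15 17 13 19
S:      7 20  7 19 34 17 28 50 49 67 41 86
Maximum is 86 (e.g. 7 + 13 + 14 + 16 + 17 + 19).

86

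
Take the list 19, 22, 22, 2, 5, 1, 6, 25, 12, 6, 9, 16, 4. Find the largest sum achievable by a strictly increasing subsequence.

Let S[i] be the best sum of a strictly increasing subsequence ending at i:
i:      1  2  3  4  5  6  7  8  9 10 11 12 13
a[i]:  19 22 22  2  5  1  6 25 12  6  9 16  4
S:     19 41 41  2  7  1 13 66 25 13 22 41  6
Maximum is 66 (e.g. 19 + 22 + 25).

66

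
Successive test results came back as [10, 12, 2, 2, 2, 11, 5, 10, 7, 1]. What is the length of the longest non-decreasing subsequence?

Track the smallest tail for each achievable length (allowing ties):
10 → extends → [10]
12 → extends → [10, 12]
2 → replaces 10 → [2, 12]
2 → replaces 12 → [2, 2]
2 → extends → [2, 2, 2]
11 → extends → [2, 2, 2, 11]
5 → replaces 11 → [2, 2, 2, 5]
10 → extends → [2, 2, 2, 5, 10]
7 → replaces 10 → [2, 2, 2, 5, 7]
1 → replaces 2 → [1, 2, 2, 5, 7]
Five tails, so the longest non-decreasing subsequence has length 5 (e.g. 2, 2, 2, 5, 10).

5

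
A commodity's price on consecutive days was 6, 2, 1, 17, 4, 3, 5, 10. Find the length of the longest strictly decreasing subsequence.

3

Negate each value so 'decreasing' becomes 'increasing', then run patience tails on the negated sequence:
-6 → extends → [-6]
-2 → extends → [-6, -2]
-1 → extends → [-6, -2, -1]
-17 → replaces -6 → [-17, -2, -1]
-4 → replaces -2 → [-17, -4, -1]
-3 → replaces -1 → [-17, -4, -3]
-5 → replaces -4 → [-17, -5, -3]
-10 → replaces -5 → [-17, -10, -3]
Three tails, so the longest strictly decreasing subsequence of the original has length 3.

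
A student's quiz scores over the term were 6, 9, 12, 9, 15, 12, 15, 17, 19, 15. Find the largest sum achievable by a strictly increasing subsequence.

Let S[i] be the best sum of a strictly increasing subsequence ending at i:
i:      1  2  3  4  5  6  7  8  9 10
a[i]:   6  9 12  9 15 12 15 17 19 15
S:      6 15 27 15 42 27 42 59 78 42
Maximum is 78 (e.g. 6 + 9 + 12 + 15 + 17 + 19).

78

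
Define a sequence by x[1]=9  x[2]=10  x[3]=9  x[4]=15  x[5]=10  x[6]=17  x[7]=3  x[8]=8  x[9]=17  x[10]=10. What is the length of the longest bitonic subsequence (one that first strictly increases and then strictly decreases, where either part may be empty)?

5

inc[i] = longest strictly increasing subsequence ending at i; dec[i] = longest strictly decreasing subsequence starting at i:
i:      1  2  3  4  5  6  7  8  9 10
x[i]:   9 10  9 15 10 17  3  8 17 10
inc:    1  2  1  3  2  4  1  2  4  3
dec:    2  3  2  3  2  2  1  1  2  1
Best peak at i=4 (value 15): inc=3, dec=3, length 3+3−1 = 5.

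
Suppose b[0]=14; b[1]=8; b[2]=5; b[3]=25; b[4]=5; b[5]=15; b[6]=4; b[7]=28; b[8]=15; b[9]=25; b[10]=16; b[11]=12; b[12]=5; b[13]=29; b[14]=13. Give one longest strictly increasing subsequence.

Patience tails give the LIS length; then backtrack through the dp parents:
14 → extends → [14]
8 → replaces 14 → [8]
5 → replaces 8 → [5]
25 → extends → [5, 25]
5 → already a tail → [5, 25]
15 → replaces 25 → [5, 15]
4 → replaces 5 → [4, 15]
28 → extends → [4, 15, 28]
15 → already a tail → [4, 15, 28]
25 → replaces 28 → [4, 15, 25]
16 → replaces 25 → [4, 15, 16]
12 → replaces 15 → [4, 12, 16]
5 → replaces 12 → [4, 5, 16]
29 → extends → [4, 5, 16, 29]
13 → replaces 16 → [4, 5, 13, 29]
Length 4; one witness is 14, 25, 28, 29.

14, 25, 28, 29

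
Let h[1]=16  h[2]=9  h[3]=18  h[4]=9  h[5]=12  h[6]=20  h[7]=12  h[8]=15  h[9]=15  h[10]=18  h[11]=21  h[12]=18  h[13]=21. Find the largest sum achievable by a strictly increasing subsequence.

75

Let S[i] be the best sum of a strictly increasing subsequence ending at i:
i:      1  2  3  4  5  6  7  8  9 10 11 12 13
h[i]:  16  9 18  9 12 20 12 15 15 18 21 18 21
S:     16  9 34  9 21 54 21 36 36 54 75 54 75
Maximum is 75 (e.g. 9 + 12 + 15 + 18 + 21).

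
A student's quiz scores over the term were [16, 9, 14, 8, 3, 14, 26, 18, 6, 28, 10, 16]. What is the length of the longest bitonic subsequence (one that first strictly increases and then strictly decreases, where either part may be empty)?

5

inc[i] = longest strictly increasing subsequence ending at i; dec[i] = longest strictly decreasing subsequence starting at i:
i:      1  2  3  4  5  6  7  8  9 10 11 12
a[i]:  16  9 14  8  3 14 26 18  6 28 10 16
inc:    1  1  2  1  1  2  3  3  2  4  3  4
dec:    4  3  3  2  1  2  3  2  1  2  1  1
Best peak at i=7 (value 26): inc=3, dec=3, length 3+3−1 = 5.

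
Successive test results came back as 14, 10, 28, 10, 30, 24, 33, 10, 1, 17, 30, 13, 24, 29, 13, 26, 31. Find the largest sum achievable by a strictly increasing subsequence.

Let S[i] be the best sum of a strictly increasing subsequence ending at i:
i:       1   2   3   4   5   6   7   8   9  10  11  12  13  14  15  16  17
a[i]:   14  10  28  10  30  24  33  10   1  17  30  13  24  29  13  26  31
S:      14  10  42  10  72  38 105  10   1  31  72  23  55  84  23  81 115
Maximum is 115 (e.g. 14 + 17 + 24 + 29 + 31).

115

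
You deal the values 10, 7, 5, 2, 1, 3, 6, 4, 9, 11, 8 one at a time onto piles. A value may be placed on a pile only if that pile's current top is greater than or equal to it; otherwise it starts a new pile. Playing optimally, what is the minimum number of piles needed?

5

Place each on the leftmost legal pile:
10 → new pile 1 (tops now [10])
7 → pile 1 (tops now [7])
5 → pile 1 (tops now [5])
2 → pile 1 (tops now [2])
1 → pile 1 (tops now [1])
3 → new pile 2 (tops now [1, 3])
6 → new pile 3 (tops now [1, 3, 6])
4 → pile 3 (tops now [1, 3, 4])
9 → new pile 4 (tops now [1, 3, 4, 9])
11 → new pile 5 (tops now [1, 3, 4, 9, 11])
8 → pile 4 (tops now [1, 3, 4, 8, 11])
Five piles.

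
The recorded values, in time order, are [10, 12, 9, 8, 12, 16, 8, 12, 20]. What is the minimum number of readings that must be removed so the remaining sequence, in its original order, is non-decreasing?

Fewest deletions = n − (longest non-decreasing subsequence).
Patience tails:
10 → extends → [10]
12 → extends → [10, 12]
9 → replaces 10 → [9, 12]
8 → replaces 9 → [8, 12]
12 → extends → [8, 12, 12]
16 → extends → [8, 12, 12, 16]
8 → replaces 12 → [8, 8, 12, 16]
12 → replaces 16 → [8, 8, 12, 12]
20 → extends → [8, 8, 12, 12, 20]
Longest non-decreasing subsequence has length 5, so deletions = 9 − 5 = 4.

4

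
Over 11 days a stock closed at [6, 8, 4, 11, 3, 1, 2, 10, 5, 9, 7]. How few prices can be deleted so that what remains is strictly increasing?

7

Fewest deletions = n − (longest strictly increasing subsequence).
Patience tails:
6 → extends → [6]
8 → extends → [6, 8]
4 → replaces 6 → [4, 8]
11 → extends → [4, 8, 11]
3 → replaces 4 → [3, 8, 11]
1 → replaces 3 → [1, 8, 11]
2 → replaces 8 → [1, 2, 11]
10 → replaces 11 → [1, 2, 10]
5 → replaces 10 → [1, 2, 5]
9 → extends → [1, 2, 5, 9]
7 → replaces 9 → [1, 2, 5, 7]
Longest strictly increasing subsequence has length 4, so deletions = 11 − 4 = 7.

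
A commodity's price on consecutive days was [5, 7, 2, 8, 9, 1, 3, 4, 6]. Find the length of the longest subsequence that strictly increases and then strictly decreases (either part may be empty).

5

inc[i] = longest strictly increasing subsequence ending at i; dec[i] = longest strictly decreasing subsequence starting at i:
i:     1 2 3 4 5 6 7 8 9
a[i]:  5 7 2 8 9 1 3 4 6
inc:   1 2 1 3 4 1 2 3 4
dec:   3 3 2 2 2 1 1 1 1
Best peak at i=5 (value 9): inc=4, dec=2, length 4+2−1 = 5.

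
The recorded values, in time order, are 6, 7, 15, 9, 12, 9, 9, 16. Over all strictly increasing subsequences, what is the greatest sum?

Let S[i] be the best sum of a strictly increasing subsequence ending at i:
i:      1  2  3  4  5  6  7  8
a[i]:   6  7 15  9 12  9  9 16
S:      6 13 28 22 34 22 22 50
Maximum is 50 (e.g. 6 + 7 + 9 + 12 + 16).

50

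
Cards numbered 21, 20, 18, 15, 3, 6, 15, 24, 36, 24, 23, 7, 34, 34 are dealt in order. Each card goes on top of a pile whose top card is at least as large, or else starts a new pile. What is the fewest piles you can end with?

5

The minimum number of non-increasing subsequences covering a sequence equals the length of its longest strictly increasing subsequence.
LIS length is 5 (e.g. 3, 6, 15, 24, 36), so 5 piles are needed.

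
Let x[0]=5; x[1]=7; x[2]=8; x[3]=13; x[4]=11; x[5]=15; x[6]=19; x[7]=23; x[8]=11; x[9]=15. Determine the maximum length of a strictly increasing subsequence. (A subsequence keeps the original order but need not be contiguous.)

Let dp[i] be the length of the longest such subsequence ending at index i:
i:      0  1  2  3  4  5  6  7  8  9
x[i]:   5  7  8 13 11 15 19 23 11 15
dp:     1  2  3  4  4  5  6  7  4  5
Maximum dp value is 7.

7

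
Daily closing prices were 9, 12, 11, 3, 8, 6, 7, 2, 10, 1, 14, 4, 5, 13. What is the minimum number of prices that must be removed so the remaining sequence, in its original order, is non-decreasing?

Fewest deletions = n − (longest non-decreasing subsequence).
Patience tails:
9 → extends → [9]
12 → extends → [9, 12]
11 → replaces 12 → [9, 11]
3 → replaces 9 → [3, 11]
8 → replaces 11 → [3, 8]
6 → replaces 8 → [3, 6]
7 → extends → [3, 6, 7]
2 → replaces 3 → [2, 6, 7]
10 → extends → [2, 6, 7, 10]
1 → replaces 2 → [1, 6, 7, 10]
14 → extends → [1, 6, 7, 10, 14]
4 → replaces 6 → [1, 4, 7, 10, 14]
5 → replaces 7 → [1, 4, 5, 10, 14]
13 → replaces 14 → [1, 4, 5, 10, 13]
Longest non-decreasing subsequence has length 5, so deletions = 14 − 5 = 9.

9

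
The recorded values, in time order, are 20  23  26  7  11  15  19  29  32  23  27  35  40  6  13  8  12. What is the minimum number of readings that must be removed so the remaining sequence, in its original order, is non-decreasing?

9

Fewest deletions = n − (longest non-decreasing subsequence).
i:      1  2  3  4  5  6  7  8  9 10 11 12 13 14 15 16 17
a[i]:  20 23 26  7 11 15 19 29 32 23 27 35 40  6 13  8 12
dp:     1  2  3  1  2  3  4  5  6  5  6  7  8  1  3  2  3
max dp = 8, so deletions = 17 − 8 = 9.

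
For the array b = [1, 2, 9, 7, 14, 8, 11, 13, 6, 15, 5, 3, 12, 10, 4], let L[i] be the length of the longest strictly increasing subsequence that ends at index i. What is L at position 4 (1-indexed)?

dp[i] = 1 + max{dp[j] : j<i, b[j]<b[i]} (or 1 if no such j):
i:      1  2  3  4  5  6  7  8  9 10 11 12 13 14 15
b[i]:   1  2  9  7 14  8 11 13  6 15  5  3 12 10  4
dp:     1  2  3  3  4  4  5  6  3  7  3  3  6  5  4
At index 4 the value is 3.

3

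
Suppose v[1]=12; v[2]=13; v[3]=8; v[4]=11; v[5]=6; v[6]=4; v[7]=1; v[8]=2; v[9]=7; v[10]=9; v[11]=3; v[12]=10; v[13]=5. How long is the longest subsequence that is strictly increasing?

Track the smallest tail for each achievable length (strict):
12 → extends → [12]
13 → extends → [12, 13]
8 → replaces 12 → [8, 13]
11 → replaces 13 → [8, 11]
6 → replaces 8 → [6, 11]
4 → replaces 6 → [4, 11]
1 → replaces 4 → [1, 11]
2 → replaces 11 → [1, 2]
7 → extends → [1, 2, 7]
9 → extends → [1, 2, 7, 9]
3 → replaces 7 → [1, 2, 3, 9]
10 → extends → [1, 2, 3, 9, 10]
5 → replaces 9 → [1, 2, 3, 5, 10]
Five tails, so the longest strictly increasing subsequence has length 5 (e.g. 1, 2, 7, 9, 10).

5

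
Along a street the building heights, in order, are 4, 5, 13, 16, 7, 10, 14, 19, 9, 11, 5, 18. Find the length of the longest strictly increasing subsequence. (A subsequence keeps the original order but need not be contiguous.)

6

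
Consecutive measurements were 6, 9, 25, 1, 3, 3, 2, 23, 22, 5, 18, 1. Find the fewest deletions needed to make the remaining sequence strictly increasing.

Fewest deletions = n − (longest strictly increasing subsequence).
i:      1  2  3  4  5  6  7  8  9 10 11 12
a[i]:   6  9 25  1  3  3  2 23 22  5 18  1
dp:     1  2  3  1  2  2  2  3  3  3  4  1
max dp = 4, so deletions = 12 − 4 = 8.

8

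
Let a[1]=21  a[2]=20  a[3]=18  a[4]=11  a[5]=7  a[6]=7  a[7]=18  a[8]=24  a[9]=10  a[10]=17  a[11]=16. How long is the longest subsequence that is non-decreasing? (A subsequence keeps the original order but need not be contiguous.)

4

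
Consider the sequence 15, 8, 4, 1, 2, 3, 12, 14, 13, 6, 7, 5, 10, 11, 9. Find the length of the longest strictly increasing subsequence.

7

Track the smallest tail for each achievable length (strict):
15 → extends → [15]
8 → replaces 15 → [8]
4 → replaces 8 → [4]
1 → replaces 4 → [1]
2 → extends → [1, 2]
3 → extends → [1, 2, 3]
12 → extends → [1, 2, 3, 12]
14 → extends → [1, 2, 3, 12, 14]
13 → replaces 14 → [1, 2, 3, 12, 13]
6 → replaces 12 → [1, 2, 3, 6, 13]
7 → replaces 13 → [1, 2, 3, 6, 7]
5 → replaces 6 → [1, 2, 3, 5, 7]
10 → extends → [1, 2, 3, 5, 7, 10]
11 → extends → [1, 2, 3, 5, 7, 10, 11]
9 → replaces 10 → [1, 2, 3, 5, 7, 9, 11]
Seven tails, so the longest strictly increasing subsequence has length 7 (e.g. 1, 2, 3, 6, 7, 10, 11).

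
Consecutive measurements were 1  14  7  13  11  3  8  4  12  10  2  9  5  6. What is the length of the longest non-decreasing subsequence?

5

Let dp[i] be the length of the longest such subsequence ending at index i:
i:      1  2  3  4  5  6  7  8  9 10 11 12 13 14
a[i]:   1 14  7 13 11  3  8  4 12 10  2  9  5  6
dp:     1  2  2  3  3  2  3  3  4  4  2  4  4  5
Maximum dp value is 5.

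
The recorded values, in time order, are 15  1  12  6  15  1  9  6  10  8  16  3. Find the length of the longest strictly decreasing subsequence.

5

Let dp[i] be the longest strictly decreasing subsequence ending at i:
i:      1  2  3  4  5  6  7  8  9 10 11 12
a[i]:  15  1 12  6 15  1  9  6 10  8 16  3
dp:     1  2  2  3  1  4  3  4  3  4  1  5
Maximum is 5.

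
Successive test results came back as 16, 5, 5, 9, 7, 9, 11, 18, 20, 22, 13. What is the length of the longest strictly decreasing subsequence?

Let dp[i] be the longest strictly decreasing subsequence ending at i:
i:      1  2  3  4  5  6  7  8  9 10 11
a[i]:  16  5  5  9  7  9 11 18 20 22 13
dp:     1  2  2  2  3  2  2  1  1  1  2
Maximum is 3.

3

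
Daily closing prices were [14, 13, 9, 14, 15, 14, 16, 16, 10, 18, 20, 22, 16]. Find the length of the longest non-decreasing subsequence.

Let dp[i] be the length of the longest such subsequence ending at index i:
i:      1  2  3  4  5  6  7  8  9 10 11 12 13
a[i]:  14 13  9 14 15 14 16 16 10 18 20 22 16
dp:     1  1  1  2  3  3  4  5  2  6  7  8  6
Maximum dp value is 8.

8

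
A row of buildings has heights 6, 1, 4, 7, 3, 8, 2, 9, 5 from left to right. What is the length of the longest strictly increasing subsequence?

5

Track the smallest tail for each achievable length (strict):
6 → extends → [6]
1 → replaces 6 → [1]
4 → extends → [1, 4]
7 → extends → [1, 4, 7]
3 → replaces 4 → [1, 3, 7]
8 → extends → [1, 3, 7, 8]
2 → replaces 3 → [1, 2, 7, 8]
9 → extends → [1, 2, 7, 8, 9]
5 → replaces 7 → [1, 2, 5, 8, 9]
Five tails, so the longest strictly increasing subsequence has length 5 (e.g. 1, 4, 7, 8, 9).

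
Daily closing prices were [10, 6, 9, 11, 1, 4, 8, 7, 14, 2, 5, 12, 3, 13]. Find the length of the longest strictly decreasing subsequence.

Let dp[i] be the longest strictly decreasing subsequence ending at i:
i:      1  2  3  4  5  6  7  8  9 10 11 12 13 14
a[i]:  10  6  9 11  1  4  8  7 14  2  5 12  3 13
dp:     1  2  2  1  3  3  3  4  1  5  5  2  6  2
Maximum is 6.

6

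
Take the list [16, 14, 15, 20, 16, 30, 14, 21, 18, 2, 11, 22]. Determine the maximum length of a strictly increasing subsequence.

Track the smallest tail for each achievable length (strict):
16 → extends → [16]
14 → replaces 16 → [14]
15 → extends → [14, 15]
20 → extends → [14, 15, 20]
16 → replaces 20 → [14, 15, 16]
30 → extends → [14, 15, 16, 30]
14 → already a tail → [14, 15, 16, 30]
21 → replaces 30 → [14, 15, 16, 21]
18 → replaces 21 → [14, 15, 16, 18]
2 → replaces 14 → [2, 15, 16, 18]
11 → replaces 15 → [2, 11, 16, 18]
22 → extends → [2, 11, 16, 18, 22]
Five tails, so the longest strictly increasing subsequence has length 5 (e.g. 14, 15, 20, 21, 22).

5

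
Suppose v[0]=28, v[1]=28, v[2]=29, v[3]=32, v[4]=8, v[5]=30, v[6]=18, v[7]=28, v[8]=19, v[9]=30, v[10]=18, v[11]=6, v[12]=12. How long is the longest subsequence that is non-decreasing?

5

Let dp[i] be the length of the longest such subsequence ending at index i:
i:      0  1  2  3  4  5  6  7  8  9 10 11 12
v[i]:  28 28 29 32  8 30 18 28 19 30 18  6 12
dp:     1  2  3  4  1  4  2  3  3  5  3  1  2
Maximum dp value is 5.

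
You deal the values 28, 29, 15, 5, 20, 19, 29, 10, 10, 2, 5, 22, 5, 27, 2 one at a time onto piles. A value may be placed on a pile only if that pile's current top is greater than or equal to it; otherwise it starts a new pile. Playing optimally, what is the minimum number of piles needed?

4

Place each on the leftmost legal pile:
28 → new pile 1 (tops now [28])
29 → new pile 2 (tops now [28, 29])
15 → pile 1 (tops now [15, 29])
5 → pile 1 (tops now [5, 29])
20 → pile 2 (tops now [5, 20])
19 → pile 2 (tops now [5, 19])
29 → new pile 3 (tops now [5, 19, 29])
10 → pile 2 (tops now [5, 10, 29])
10 → pile 2 (tops now [5, 10, 29])
2 → pile 1 (tops now [2, 10, 29])
5 → pile 2 (tops now [2, 5, 29])
22 → pile 3 (tops now [2, 5, 22])
5 → pile 2 (tops now [2, 5, 22])
27 → new pile 4 (tops now [2, 5, 22, 27])
2 → pile 1 (tops now [2, 5, 22, 27])
Four piles.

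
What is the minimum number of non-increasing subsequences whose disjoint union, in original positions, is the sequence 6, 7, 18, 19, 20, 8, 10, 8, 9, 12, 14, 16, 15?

7

The minimum number of non-increasing subsequences covering a sequence equals the length of its longest strictly increasing subsequence.
LIS length is 7 (e.g. 6, 7, 8, 10, 12, 14, 16), so 7 piles are needed.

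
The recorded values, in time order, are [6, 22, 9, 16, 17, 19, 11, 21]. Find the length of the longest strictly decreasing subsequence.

Let dp[i] be the longest strictly decreasing subsequence ending at i:
i:      1  2  3  4  5  6  7  8
a[i]:   6 22  9 16 17 19 11 21
dp:     1  1  2  2  2  2  3  2
Maximum is 3.

3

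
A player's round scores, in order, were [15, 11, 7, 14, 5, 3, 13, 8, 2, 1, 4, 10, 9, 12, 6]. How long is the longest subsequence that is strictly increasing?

4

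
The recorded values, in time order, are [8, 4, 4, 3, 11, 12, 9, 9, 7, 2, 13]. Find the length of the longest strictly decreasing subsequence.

Let dp[i] be the longest strictly decreasing subsequence ending at i:
i:      1  2  3  4  5  6  7  8  9 10 11
a[i]:   8  4  4  3 11 12  9  9  7  2 13
dp:     1  2  2  3  1  1  2  2  3  4  1
Maximum is 4.

4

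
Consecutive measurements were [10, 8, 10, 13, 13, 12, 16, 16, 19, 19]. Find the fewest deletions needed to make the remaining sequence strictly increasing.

5

Fewest deletions = n − (longest strictly increasing subsequence).
Patience tails:
10 → extends → [10]
8 → replaces 10 → [8]
10 → extends → [8, 10]
13 → extends → [8, 10, 13]
13 → already a tail → [8, 10, 13]
12 → replaces 13 → [8, 10, 12]
16 → extends → [8, 10, 12, 16]
16 → already a tail → [8, 10, 12, 16]
19 → extends → [8, 10, 12, 16, 19]
19 → already a tail → [8, 10, 12, 16, 19]
Longest strictly increasing subsequence has length 5, so deletions = 10 − 5 = 5.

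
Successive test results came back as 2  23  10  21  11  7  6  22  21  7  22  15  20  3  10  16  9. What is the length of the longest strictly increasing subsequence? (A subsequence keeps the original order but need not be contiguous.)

Track the smallest tail for each achievable length (strict):
2 → extends → [2]
23 → extends → [2, 23]
10 → replaces 23 → [2, 10]
21 → extends → [2, 10, 21]
11 → replaces 21 → [2, 10, 11]
7 → replaces 10 → [2, 7, 11]
6 → replaces 7 → [2, 6, 11]
22 → extends → [2, 6, 11, 22]
21 → replaces 22 → [2, 6, 11, 21]
7 → replaces 11 → [2, 6, 7, 21]
22 → extends → [2, 6, 7, 21, 22]
15 → replaces 21 → [2, 6, 7, 15, 22]
20 → replaces 22 → [2, 6, 7, 15, 20]
3 → replaces 6 → [2, 3, 7, 15, 20]
10 → replaces 15 → [2, 3, 7, 10, 20]
16 → replaces 20 → [2, 3, 7, 10, 16]
9 → replaces 10 → [2, 3, 7, 9, 16]
Five tails, so the longest strictly increasing subsequence has length 5 (e.g. 2, 10, 11, 21, 22).

5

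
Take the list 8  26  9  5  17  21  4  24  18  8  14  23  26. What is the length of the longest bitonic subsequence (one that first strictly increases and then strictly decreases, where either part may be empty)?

7

inc[i] = longest strictly increasing subsequence ending at i; dec[i] = longest strictly decreasing subsequence starting at i:
i:      1  2  3  4  5  6  7  8  9 10 11 12 13
a[i]:   8 26  9  5 17 21  4 24 18  8 14 23 26
inc:    1  2  2  1  3  4  1  5  4  2  3  5  6
dec:    3  4  3  2  2  3  1  3  2  1  1  1  1
Best peak at i=8 (value 24): inc=5, dec=3, length 5+3−1 = 7.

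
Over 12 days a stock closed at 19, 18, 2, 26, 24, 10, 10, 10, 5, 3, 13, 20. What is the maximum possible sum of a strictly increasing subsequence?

Let S[i] be the best sum of a strictly increasing subsequence ending at i:
i:      1  2  3  4  5  6  7  8  9 10 11 12
a[i]:  19 18  2 26 24 10 10 10  5  3 13 20
S:     19 18  2 45 43 12 12 12  7  5 25 45
Maximum is 45 (e.g. 19 + 26).

45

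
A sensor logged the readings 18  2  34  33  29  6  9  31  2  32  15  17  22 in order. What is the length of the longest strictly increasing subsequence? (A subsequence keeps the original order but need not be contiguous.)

Track the smallest tail for each achievable length (strict):
18 → extends → [18]
2 → replaces 18 → [2]
34 → extends → [2, 34]
33 → replaces 34 → [2, 33]
29 → replaces 33 → [2, 29]
6 → replaces 29 → [2, 6]
9 → extends → [2, 6, 9]
31 → extends → [2, 6, 9, 31]
2 → already a tail → [2, 6, 9, 31]
32 → extends → [2, 6, 9, 31, 32]
15 → replaces 31 → [2, 6, 9, 15, 32]
17 → replaces 32 → [2, 6, 9, 15, 17]
22 → extends → [2, 6, 9, 15, 17, 22]
Six tails, so the longest strictly increasing subsequence has length 6 (e.g. 2, 6, 9, 15, 17, 22).

6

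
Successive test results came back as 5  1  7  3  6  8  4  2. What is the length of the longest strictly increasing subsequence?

Track the smallest tail for each achievable length (strict):
5 → extends → [5]
1 → replaces 5 → [1]
7 → extends → [1, 7]
3 → replaces 7 → [1, 3]
6 → extends → [1, 3, 6]
8 → extends → [1, 3, 6, 8]
4 → replaces 6 → [1, 3, 4, 8]
2 → replaces 3 → [1, 2, 4, 8]
Four tails, so the longest strictly increasing subsequence has length 4 (e.g. 1, 3, 6, 8).

4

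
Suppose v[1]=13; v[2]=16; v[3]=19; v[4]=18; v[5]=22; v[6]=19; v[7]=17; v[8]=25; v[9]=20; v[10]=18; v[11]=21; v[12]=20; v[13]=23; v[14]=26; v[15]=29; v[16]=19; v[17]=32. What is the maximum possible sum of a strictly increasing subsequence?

Let S[i] be the best sum of a strictly increasing subsequence ending at i:
i:       1   2   3   4   5   6   7   8   9  10  11  12  13  14  15  16  17
v[i]:   13  16  19  18  22  19  17  25  20  18  21  20  23  26  29  19  32
S:      13  29  48  47  70  66  46  95  86  64 107  86 130 156 185  83 217
Maximum is 217 (e.g. 13 + 16 + 18 + 19 + 20 + 21 + 23 + 26 + 29 + 32).

217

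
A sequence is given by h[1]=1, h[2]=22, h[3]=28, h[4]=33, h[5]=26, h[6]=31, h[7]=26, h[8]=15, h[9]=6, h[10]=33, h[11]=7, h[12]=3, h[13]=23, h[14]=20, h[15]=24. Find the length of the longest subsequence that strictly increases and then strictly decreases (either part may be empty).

inc[i] = longest strictly increasing subsequence ending at i; dec[i] = longest strictly decreasing subsequence starting at i:
i:      1  2  3  4  5  6  7  8  9 10 11 12 13 14 15
h[i]:   1 22 28 33 26 31 26 15  6 33  7  3 23 20 24
inc:    1  2  3  4  3  4  3  2  2  5  3  2  4  4  5
dec:    1  4  5  6  4  5  4  3  2  3  2  1  2  1  1
Best peak at i=4 (value 33): inc=4, dec=6, length 4+6−1 = 9.

9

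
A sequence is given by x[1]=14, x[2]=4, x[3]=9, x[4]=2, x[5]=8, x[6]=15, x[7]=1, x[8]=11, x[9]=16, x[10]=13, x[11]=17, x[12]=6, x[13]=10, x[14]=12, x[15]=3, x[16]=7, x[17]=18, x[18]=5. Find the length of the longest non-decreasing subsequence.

6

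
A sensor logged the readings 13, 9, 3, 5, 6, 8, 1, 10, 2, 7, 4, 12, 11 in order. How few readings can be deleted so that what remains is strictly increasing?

Fewest deletions = n − (longest strictly increasing subsequence).
i:      1  2  3  4  5  6  7  8  9 10 11 12 13
a[i]:  13  9  3  5  6  8  1 10  2  7  4 12 11
dp:     1  1  1  2  3  4  1  5  2  4  3  6  6
max dp = 6, so deletions = 13 − 6 = 7.

7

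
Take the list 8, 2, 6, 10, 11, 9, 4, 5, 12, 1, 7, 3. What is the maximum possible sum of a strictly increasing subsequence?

41

Let S[i] be the best sum of a strictly increasing subsequence ending at i:
i:      1  2  3  4  5  6  7  8  9 10 11 12
a[i]:   8  2  6 10 11  9  4  5 12  1  7  3
S:      8  2  8 18 29 17  6 11 41  1 18  5
Maximum is 41 (e.g. 2 + 6 + 10 + 11 + 12).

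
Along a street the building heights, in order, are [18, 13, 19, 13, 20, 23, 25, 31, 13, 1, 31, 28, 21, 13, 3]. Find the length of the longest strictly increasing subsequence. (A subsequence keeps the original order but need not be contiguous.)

6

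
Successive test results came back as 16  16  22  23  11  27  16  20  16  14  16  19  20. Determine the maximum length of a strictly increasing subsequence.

Let dp[i] be the length of the longest such subsequence ending at index i:
i:      1  2  3  4  5  6  7  8  9 10 11 12 13
a[i]:  16 16 22 23 11 27 16 20 16 14 16 19 20
dp:     1  1  2  3  1  4  2  3  2  2  3  4  5
Maximum dp value is 5.

5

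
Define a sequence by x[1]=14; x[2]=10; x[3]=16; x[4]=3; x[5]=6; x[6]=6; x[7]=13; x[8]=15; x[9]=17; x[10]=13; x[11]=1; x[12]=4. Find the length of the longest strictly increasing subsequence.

5

Track the smallest tail for each achievable length (strict):
14 → extends → [14]
10 → replaces 14 → [10]
16 → extends → [10, 16]
3 → replaces 10 → [3, 16]
6 → replaces 16 → [3, 6]
6 → already a tail → [3, 6]
13 → extends → [3, 6, 13]
15 → extends → [3, 6, 13, 15]
17 → extends → [3, 6, 13, 15, 17]
13 → already a tail → [3, 6, 13, 15, 17]
1 → replaces 3 → [1, 6, 13, 15, 17]
4 → replaces 6 → [1, 4, 13, 15, 17]
Five tails, so the longest strictly increasing subsequence has length 5 (e.g. 3, 6, 13, 15, 17).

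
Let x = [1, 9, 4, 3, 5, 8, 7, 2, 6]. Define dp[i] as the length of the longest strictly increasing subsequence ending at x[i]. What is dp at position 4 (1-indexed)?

2

dp[i] = 1 + max{dp[j] : j<i, x[j]<x[i]} (or 1 if no such j):
i:     1 2 3 4 5 6 7 8 9
x[i]:  1 9 4 3 5 8 7 2 6
dp:    1 2 2 2 3 4 4 2 4
At index 4 the value is 2.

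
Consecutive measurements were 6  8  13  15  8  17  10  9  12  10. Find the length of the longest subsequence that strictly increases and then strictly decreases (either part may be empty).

7

inc[i] = longest strictly increasing subsequence ending at i; dec[i] = longest strictly decreasing subsequence starting at i:
i:      1  2  3  4  5  6  7  8  9 10
a[i]:   6  8 13 15  8 17 10  9 12 10
inc:    1  2  3  4  2  5  3  3  4  4
dec:    1  1  3  3  1  3  2  1  2  1
Best peak at i=6 (value 17): inc=5, dec=3, length 5+3−1 = 7.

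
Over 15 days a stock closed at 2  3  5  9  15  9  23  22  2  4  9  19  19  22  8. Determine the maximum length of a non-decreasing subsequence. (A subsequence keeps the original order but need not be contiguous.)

Let dp[i] be the length of the longest such subsequence ending at index i:
i:      1  2  3  4  5  6  7  8  9 10 11 12 13 14 15
a[i]:   2  3  5  9 15  9 23 22  2  4  9 19 19 22  8
dp:     1  2  3  4  5  5  6  6  2  3  6  7  8  9  4
Maximum dp value is 9.

9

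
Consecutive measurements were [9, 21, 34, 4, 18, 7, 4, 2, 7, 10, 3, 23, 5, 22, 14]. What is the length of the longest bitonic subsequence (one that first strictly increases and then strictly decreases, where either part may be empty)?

inc[i] = longest strictly increasing subsequence ending at i; dec[i] = longest strictly decreasing subsequence starting at i:
i:      1  2  3  4  5  6  7  8  9 10 11 12 13 14 15
a[i]:   9 21 34  4 18  7  4  2  7 10  3 23  5 22 14
inc:    1  2  3  1  2  2  1  1  2  3  2  4  3  4  4
dec:    4  5  5  2  4  3  2  1  2  2  1  3  1  2  1
Best peak at i=3 (value 34): inc=3, dec=5, length 3+5−1 = 7.

7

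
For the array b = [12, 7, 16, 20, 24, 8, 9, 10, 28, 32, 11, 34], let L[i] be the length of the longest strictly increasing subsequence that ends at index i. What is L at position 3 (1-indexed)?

2

dp[i] = 1 + max{dp[j] : j<i, b[j]<b[i]} (or 1 if no such j):
i:      1  2  3  4  5  6  7  8  9 10 11 12
b[i]:  12  7 16 20 24  8  9 10 28 32 11 34
dp:     1  1  2  3  4  2  3  4  5  6  5  7
At index 3 the value is 2.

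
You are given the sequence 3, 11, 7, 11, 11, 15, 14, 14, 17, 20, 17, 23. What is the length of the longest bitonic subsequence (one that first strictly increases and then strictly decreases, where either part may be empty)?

7

inc[i] = longest strictly increasing subsequence ending at i; dec[i] = longest strictly decreasing subsequence starting at i:
i:      1  2  3  4  5  6  7  8  9 10 11 12
a[i]:   3 11  7 11 11 15 14 14 17 20 17 23
inc:    1  2  2  3  3  4  4  4  5  6  5  7
dec:    1  2  1  1  1  2  1  1  1  2  1  1
Best peak at i=10 (value 20): inc=6, dec=2, length 6+2−1 = 7.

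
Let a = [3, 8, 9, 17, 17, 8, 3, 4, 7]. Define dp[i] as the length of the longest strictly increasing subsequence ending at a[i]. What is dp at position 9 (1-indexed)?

3

dp[i] = 1 + max{dp[j] : j<i, a[j]<a[i]} (or 1 if no such j):
i:      1  2  3  4  5  6  7  8  9
a[i]:   3  8  9 17 17  8  3  4  7
dp:     1  2  3  4  4  2  1  2  3
At index 9 the value is 3.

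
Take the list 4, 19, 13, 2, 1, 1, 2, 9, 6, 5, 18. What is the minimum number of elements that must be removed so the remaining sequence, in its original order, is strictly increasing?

7

Fewest deletions = n − (longest strictly increasing subsequence).
i:      1  2  3  4  5  6  7  8  9 10 11
a[i]:   4 19 13  2  1  1  2  9  6  5 18
dp:     1  2  2  1  1  1  2  3  3  3  4
max dp = 4, so deletions = 11 − 4 = 7.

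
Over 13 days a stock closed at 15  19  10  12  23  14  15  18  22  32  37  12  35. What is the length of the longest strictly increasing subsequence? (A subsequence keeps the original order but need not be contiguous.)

8

Let dp[i] be the length of the longest such subsequence ending at index i:
i:      1  2  3  4  5  6  7  8  9 10 11 12 13
a[i]:  15 19 10 12 23 14 15 18 22 32 37 12 35
dp:     1  2  1  2  3  3  4  5  6  7  8  2  8
Maximum dp value is 8.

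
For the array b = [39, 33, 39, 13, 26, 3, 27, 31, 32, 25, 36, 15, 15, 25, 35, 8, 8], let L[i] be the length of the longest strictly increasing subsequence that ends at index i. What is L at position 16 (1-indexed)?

2

dp[i] = 1 + max{dp[j] : j<i, b[j]<b[i]} (or 1 if no such j):
i:      1  2  3  4  5  6  7  8  9 10 11 12 13 14 15 16 17
b[i]:  39 33 39 13 26  3 27 31 32 25 36 15 15 25 35  8  8
dp:     1  1  2  1  2  1  3  4  5  2  6  2  2  3  6  2  2
At index 16 the value is 2.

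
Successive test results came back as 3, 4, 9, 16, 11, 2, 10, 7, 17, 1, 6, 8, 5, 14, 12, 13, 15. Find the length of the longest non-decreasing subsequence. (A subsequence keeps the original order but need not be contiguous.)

Track the smallest tail for each achievable length (allowing ties):
3 → extends → [3]
4 → extends → [3, 4]
9 → extends → [3, 4, 9]
16 → extends → [3, 4, 9, 16]
11 → replaces 16 → [3, 4, 9, 11]
2 → replaces 3 → [2, 4, 9, 11]
10 → replaces 11 → [2, 4, 9, 10]
7 → replaces 9 → [2, 4, 7, 10]
17 → extends → [2, 4, 7, 10, 17]
1 → replaces 2 → [1, 4, 7, 10, 17]
6 → replaces 7 → [1, 4, 6, 10, 17]
8 → replaces 10 → [1, 4, 6, 8, 17]
5 → replaces 6 → [1, 4, 5, 8, 17]
14 → replaces 17 → [1, 4, 5, 8, 14]
12 → replaces 14 → [1, 4, 5, 8, 12]
13 → extends → [1, 4, 5, 8, 12, 13]
15 → extends → [1, 4, 5, 8, 12, 13, 15]
Seven tails, so the longest non-decreasing subsequence has length 7 (e.g. 3, 4, 9, 11, 12, 13, 15).

7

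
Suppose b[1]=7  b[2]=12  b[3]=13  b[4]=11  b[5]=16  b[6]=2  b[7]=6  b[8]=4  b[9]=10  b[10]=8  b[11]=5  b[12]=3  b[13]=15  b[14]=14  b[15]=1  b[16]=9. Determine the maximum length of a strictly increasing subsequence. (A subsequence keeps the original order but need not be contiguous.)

Track the smallest tail for each achievable length (strict):
7 → extends → [7]
12 → extends → [7, 12]
13 → extends → [7, 12, 13]
11 → replaces 12 → [7, 11, 13]
16 → extends → [7, 11, 13, 16]
2 → replaces 7 → [2, 11, 13, 16]
6 → replaces 11 → [2, 6, 13, 16]
4 → replaces 6 → [2, 4, 13, 16]
10 → replaces 13 → [2, 4, 10, 16]
8 → replaces 10 → [2, 4, 8, 16]
5 → replaces 8 → [2, 4, 5, 16]
3 → replaces 4 → [2, 3, 5, 16]
15 → replaces 16 → [2, 3, 5, 15]
14 → replaces 15 → [2, 3, 5, 14]
1 → replaces 2 → [1, 3, 5, 14]
9 → replaces 14 → [1, 3, 5, 9]
Four tails, so the longest strictly increasing subsequence has length 4 (e.g. 7, 12, 13, 16).

4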